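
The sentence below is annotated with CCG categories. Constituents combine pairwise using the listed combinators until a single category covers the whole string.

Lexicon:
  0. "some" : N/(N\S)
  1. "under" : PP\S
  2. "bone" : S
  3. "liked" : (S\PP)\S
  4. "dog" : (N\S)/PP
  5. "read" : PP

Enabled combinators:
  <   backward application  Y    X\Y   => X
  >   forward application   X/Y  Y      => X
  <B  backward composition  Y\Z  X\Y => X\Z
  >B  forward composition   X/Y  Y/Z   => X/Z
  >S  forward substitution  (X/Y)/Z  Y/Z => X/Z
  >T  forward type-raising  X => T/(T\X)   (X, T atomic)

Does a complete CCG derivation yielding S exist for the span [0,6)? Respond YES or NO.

NO

N/(N\S) PP\S S (S\PP)\S (N\S)/PP PP
CKY chart[0,6] = {N, N/(N\N), NP/(NP\N), PP/(PP\N), S/(S\N)}; S ∉ chart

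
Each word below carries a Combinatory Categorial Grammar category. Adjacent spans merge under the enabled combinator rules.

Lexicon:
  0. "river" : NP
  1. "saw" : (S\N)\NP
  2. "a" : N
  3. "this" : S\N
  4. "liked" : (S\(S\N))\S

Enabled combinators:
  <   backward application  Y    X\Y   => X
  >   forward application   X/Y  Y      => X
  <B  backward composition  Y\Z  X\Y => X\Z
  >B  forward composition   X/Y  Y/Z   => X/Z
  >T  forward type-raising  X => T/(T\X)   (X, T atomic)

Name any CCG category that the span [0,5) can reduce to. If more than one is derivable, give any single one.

[0,5] S   <
  [0,2] S\N   <
    [0,1] "river" : NP
    [1,2] "saw" : (S\N)\NP
  [2,5] S\(S\N)   <
    [2,4] S   >
      [2,3] S/(S\N)   >T
        [2,3] "a" : N
      [3,4] "this" : S\N
    [4,5] "liked" : (S\(S\N))\S

S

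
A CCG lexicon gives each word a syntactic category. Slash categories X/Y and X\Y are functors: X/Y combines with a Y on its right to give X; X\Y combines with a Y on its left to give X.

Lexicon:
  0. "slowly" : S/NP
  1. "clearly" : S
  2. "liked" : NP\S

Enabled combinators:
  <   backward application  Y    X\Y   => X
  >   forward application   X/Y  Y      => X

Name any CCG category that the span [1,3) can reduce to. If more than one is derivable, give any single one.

[0,3] S   >
  [0,1] "slowly" : S/NP
  [1,3] NP   <
    [1,2] "clearly" : S
    [2,3] "liked" : NP\S

NP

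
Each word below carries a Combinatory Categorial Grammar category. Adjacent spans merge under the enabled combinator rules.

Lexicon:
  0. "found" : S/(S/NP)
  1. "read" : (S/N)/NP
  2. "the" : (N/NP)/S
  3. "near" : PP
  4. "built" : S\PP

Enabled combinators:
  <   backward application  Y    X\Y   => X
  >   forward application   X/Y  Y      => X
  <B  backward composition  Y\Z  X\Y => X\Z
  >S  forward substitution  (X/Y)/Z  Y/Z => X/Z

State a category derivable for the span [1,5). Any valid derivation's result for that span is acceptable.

S/NP

[0,5] S   >
  [0,1] "found" : S/(S/NP)
  [1,5] S/NP   >S
    [1,2] "read" : (S/N)/NP
    [2,5] N/NP   >
      [2,3] "the" : (N/NP)/S
      [3,5] S   <
        [3,4] "near" : PP
        [4,5] "built" : S\PP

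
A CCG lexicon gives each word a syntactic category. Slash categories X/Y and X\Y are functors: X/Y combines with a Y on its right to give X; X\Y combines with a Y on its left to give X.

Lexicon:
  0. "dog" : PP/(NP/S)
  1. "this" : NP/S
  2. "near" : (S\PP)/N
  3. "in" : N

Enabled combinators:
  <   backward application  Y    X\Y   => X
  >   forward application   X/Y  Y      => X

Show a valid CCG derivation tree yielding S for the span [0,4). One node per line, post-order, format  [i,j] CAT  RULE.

[0,4] S   <
  [0,2] PP   >
    [0,1] "dog" : PP/(NP/S)
    [1,2] "this" : NP/S
  [2,4] S\PP   >
    [2,3] "near" : (S\PP)/N
    [3,4] "in" : N

[0,1] PP/(NP/S)  lex  "dog"
[1,2] NP/S  lex  "this"
[0,2] PP  >  k=1
[2,3] (S\PP)/N  lex  "near"
[3,4] N  lex  "in"
[2,4] S\PP  >  k=3
[0,4] S  <  k=2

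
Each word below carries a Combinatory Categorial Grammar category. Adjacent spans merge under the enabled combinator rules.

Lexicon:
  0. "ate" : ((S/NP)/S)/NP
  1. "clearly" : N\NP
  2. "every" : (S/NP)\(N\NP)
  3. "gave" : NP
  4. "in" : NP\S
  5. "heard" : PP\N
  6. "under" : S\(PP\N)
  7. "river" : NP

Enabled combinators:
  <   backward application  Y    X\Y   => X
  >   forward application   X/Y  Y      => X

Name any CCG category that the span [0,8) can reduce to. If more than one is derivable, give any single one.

S

[0,8] S   >
  [0,7] S/NP   >
    [0,5] (S/NP)/S   >
      [0,1] "ate" : ((S/NP)/S)/NP
      [1,5] NP   <
        [1,4] S   >
          [1,3] S/NP   <
            [1,2] "clearly" : N\NP
            [2,3] "every" : (S/NP)\(N\NP)
          [3,4] "gave" : NP
        [4,5] "in" : NP\S
    [5,7] S   <
      [5,6] "heard" : PP\N
      [6,7] "under" : S\(PP\N)
  [7,8] "river" : NP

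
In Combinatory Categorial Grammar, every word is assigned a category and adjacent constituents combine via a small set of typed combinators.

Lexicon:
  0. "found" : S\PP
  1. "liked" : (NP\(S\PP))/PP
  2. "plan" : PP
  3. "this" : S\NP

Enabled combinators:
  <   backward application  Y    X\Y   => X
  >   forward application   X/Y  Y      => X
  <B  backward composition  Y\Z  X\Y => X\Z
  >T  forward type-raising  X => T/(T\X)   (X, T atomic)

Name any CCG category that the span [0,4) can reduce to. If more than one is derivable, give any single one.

S

[0,4] S   <
  [0,3] NP   <
    [0,1] "found" : S\PP
    [1,3] NP\(S\PP)   >
      [1,2] "liked" : (NP\(S\PP))/PP
      [2,3] "plan" : PP
  [3,4] "this" : S\NP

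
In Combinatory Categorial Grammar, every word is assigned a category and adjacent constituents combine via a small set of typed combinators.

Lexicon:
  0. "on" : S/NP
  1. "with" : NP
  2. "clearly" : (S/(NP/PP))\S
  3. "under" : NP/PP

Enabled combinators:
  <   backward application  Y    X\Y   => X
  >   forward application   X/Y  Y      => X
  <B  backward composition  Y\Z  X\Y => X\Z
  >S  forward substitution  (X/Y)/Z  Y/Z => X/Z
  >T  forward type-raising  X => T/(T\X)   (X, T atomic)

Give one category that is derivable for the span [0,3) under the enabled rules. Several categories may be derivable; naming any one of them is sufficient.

S/(NP/PP)

[0,4] S   >
  [0,3] S/(NP/PP)   <
    [0,2] S   >
      [0,1] "on" : S/NP
      [1,2] "with" : NP
    [2,3] "clearly" : (S/(NP/PP))\S
  [3,4] "under" : NP/PP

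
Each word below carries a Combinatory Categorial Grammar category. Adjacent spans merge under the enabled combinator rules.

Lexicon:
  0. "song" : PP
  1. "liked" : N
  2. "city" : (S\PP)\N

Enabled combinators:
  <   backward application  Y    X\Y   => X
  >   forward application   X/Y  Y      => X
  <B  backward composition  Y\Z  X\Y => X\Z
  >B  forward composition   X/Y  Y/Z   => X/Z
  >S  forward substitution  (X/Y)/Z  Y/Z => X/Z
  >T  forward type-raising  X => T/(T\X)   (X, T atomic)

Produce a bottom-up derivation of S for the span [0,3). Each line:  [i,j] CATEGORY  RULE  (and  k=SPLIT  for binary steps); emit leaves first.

[0,3] S   >
  [0,1] S/(S\PP)   >T
    [0,1] "song" : PP
  [1,3] S\PP   <
    [1,2] "liked" : N
    [2,3] "city" : (S\PP)\N

[0,1] PP  lex  "song"
[0,1] S/(S\PP)  >T
[1,2] N  lex  "liked"
[2,3] (S\PP)\N  lex  "city"
[1,3] S\PP  <  k=2
[0,3] S  >  k=1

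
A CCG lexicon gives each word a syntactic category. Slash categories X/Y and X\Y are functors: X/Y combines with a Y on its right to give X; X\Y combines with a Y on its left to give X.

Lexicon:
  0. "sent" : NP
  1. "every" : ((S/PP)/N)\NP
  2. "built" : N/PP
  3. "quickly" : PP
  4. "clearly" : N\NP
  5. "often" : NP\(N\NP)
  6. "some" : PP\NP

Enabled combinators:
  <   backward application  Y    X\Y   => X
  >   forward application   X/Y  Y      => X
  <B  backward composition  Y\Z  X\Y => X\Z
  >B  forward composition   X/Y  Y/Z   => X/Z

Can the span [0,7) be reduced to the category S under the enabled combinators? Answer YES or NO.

YES

[0,7] S   >
  [0,4] S/PP   >
    [0,2] (S/PP)/N   <
      [0,1] "sent" : NP
      [1,2] "every" : ((S/PP)/N)\NP
    [2,4] N   >
      [2,3] "built" : N/PP
      [3,4] "quickly" : PP
  [4,7] PP   <
    [4,6] NP   <
      [4,5] "clearly" : N\NP
      [5,6] "often" : NP\(N\NP)
    [6,7] "some" : PP\NP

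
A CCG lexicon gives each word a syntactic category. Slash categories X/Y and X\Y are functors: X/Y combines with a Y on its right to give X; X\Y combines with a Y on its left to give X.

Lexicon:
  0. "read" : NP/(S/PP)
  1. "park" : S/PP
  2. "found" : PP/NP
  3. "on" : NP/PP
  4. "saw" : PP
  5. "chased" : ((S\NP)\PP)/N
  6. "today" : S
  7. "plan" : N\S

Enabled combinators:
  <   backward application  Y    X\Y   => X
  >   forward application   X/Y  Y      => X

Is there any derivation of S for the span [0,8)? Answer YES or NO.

YES

[0,8] S   <
  [0,2] NP   >
    [0,1] "read" : NP/(S/PP)
    [1,2] "park" : S/PP
  [2,8] S\NP   <
    [2,5] PP   >
      [2,3] "found" : PP/NP
      [3,5] NP   >
        [3,4] "on" : NP/PP
        [4,5] "saw" : PP
    [5,8] (S\NP)\PP   >
      [5,6] "chased" : ((S\NP)\PP)/N
      [6,8] N   <
        [6,7] "today" : S
        [7,8] "plan" : N\S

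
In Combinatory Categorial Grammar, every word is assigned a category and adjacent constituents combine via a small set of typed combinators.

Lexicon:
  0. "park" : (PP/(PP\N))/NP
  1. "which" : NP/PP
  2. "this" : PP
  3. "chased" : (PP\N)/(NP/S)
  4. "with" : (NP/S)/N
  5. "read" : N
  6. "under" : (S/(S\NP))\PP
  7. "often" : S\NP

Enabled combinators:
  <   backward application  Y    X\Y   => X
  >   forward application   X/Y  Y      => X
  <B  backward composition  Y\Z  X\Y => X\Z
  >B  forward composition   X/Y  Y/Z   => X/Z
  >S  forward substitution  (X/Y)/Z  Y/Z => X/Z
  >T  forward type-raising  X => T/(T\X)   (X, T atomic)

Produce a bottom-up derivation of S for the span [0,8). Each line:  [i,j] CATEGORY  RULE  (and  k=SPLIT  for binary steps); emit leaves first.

[0,8] S   >
  [0,7] S/(S\NP)   <
    [0,6] PP   >
      [0,3] PP/(PP\N)   >
        [0,1] "park" : (PP/(PP\N))/NP
        [1,3] NP   >
          [1,2] "which" : NP/PP
          [2,3] "this" : PP
      [3,6] PP\N   >
        [3,4] "chased" : (PP\N)/(NP/S)
        [4,6] NP/S   >
          [4,5] "with" : (NP/S)/N
          [5,6] "read" : N
    [6,7] "under" : (S/(S\NP))\PP
  [7,8] "often" : S\NP

[0,1] (PP/(PP\N))/NP  lex  "park"
[1,2] NP/PP  lex  "which"
[2,3] PP  lex  "this"
[1,3] NP  >  k=2
[0,3] PP/(PP\N)  >  k=1
[3,4] (PP\N)/(NP/S)  lex  "chased"
[4,5] (NP/S)/N  lex  "with"
[5,6] N  lex  "read"
[4,6] NP/S  >  k=5
[3,6] PP\N  >  k=4
[0,6] PP  >  k=3
[6,7] (S/(S\NP))\PP  lex  "under"
[0,7] S/(S\NP)  <  k=6
[7,8] S\NP  lex  "often"
[0,8] S  >  k=7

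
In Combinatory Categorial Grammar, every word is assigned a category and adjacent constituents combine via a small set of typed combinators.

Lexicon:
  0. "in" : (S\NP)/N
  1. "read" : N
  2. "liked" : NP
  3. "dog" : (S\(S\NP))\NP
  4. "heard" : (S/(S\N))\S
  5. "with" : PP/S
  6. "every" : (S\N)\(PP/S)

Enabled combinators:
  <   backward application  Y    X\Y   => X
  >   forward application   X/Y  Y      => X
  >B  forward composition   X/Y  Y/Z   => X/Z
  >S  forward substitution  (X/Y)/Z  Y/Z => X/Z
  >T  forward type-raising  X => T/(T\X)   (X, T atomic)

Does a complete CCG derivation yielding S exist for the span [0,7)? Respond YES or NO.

[0,7] S   >
  [0,5] S/(S\N)   <
    [0,4] S   <
      [0,2] S\NP   >
        [0,1] "in" : (S\NP)/N
        [1,2] "read" : N
      [2,4] S\(S\NP)   <
        [2,3] "liked" : NP
        [3,4] "dog" : (S\(S\NP))\NP
    [4,5] "heard" : (S/(S\N))\S
  [5,7] S\N   <
    [5,6] "with" : PP/S
    [6,7] "every" : (S\N)\(PP/S)

YES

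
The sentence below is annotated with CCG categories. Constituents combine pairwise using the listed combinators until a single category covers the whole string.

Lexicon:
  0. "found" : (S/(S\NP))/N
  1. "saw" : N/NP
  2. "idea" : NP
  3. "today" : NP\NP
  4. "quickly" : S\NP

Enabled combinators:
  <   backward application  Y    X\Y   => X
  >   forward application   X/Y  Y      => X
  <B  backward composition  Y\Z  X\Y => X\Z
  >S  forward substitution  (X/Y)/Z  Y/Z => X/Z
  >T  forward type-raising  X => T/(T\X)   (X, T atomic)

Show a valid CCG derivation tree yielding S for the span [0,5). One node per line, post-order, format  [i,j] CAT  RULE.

[0,5] S   >
  [0,3] S/(S\NP)   >
    [0,1] "found" : (S/(S\NP))/N
    [1,3] N   >
      [1,2] "saw" : N/NP
      [2,3] "idea" : NP
  [3,5] S\NP   <B
    [3,4] "today" : NP\NP
    [4,5] "quickly" : S\NP

[0,1] (S/(S\NP))/N  lex  "found"
[1,2] N/NP  lex  "saw"
[2,3] NP  lex  "idea"
[1,3] N  >  k=2
[0,3] S/(S\NP)  >  k=1
[3,4] NP\NP  lex  "today"
[4,5] S\NP  lex  "quickly"
[3,5] S\NP  <B  k=4
[0,5] S  >  k=3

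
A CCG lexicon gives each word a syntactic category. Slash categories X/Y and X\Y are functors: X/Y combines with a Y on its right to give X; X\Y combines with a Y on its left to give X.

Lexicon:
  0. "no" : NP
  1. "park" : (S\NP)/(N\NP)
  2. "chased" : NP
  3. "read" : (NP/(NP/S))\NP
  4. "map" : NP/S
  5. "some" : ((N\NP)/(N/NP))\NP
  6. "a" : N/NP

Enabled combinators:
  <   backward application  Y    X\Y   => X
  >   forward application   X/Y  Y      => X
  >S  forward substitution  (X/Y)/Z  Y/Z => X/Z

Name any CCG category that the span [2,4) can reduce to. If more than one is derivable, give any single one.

NP/(NP/S)

[0,7] S   <
  [0,1] "no" : NP
  [1,7] S\NP   >
    [1,2] "park" : (S\NP)/(N\NP)
    [2,7] N\NP   >
      [2,6] (N\NP)/(N/NP)   <
        [2,5] NP   >
          [2,4] NP/(NP/S)   <
            [2,3] "chased" : NP
            [3,4] "read" : (NP/(NP/S))\NP
          [4,5] "map" : NP/S
        [5,6] "some" : ((N\NP)/(N/NP))\NP
      [6,7] "a" : N/NP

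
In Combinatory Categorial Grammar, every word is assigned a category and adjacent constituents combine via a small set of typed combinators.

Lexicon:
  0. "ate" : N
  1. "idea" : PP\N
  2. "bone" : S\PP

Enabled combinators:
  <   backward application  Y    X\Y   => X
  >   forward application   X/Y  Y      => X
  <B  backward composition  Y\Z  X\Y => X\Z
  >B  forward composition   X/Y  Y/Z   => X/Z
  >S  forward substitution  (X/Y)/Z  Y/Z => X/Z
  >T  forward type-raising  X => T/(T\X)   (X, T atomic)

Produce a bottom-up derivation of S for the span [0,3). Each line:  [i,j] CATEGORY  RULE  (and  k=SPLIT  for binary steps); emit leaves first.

[0,1] N  lex  "ate"
[0,1] S/(S\N)  >T
[1,2] PP\N  lex  "idea"
[2,3] S\PP  lex  "bone"
[1,3] S\N  <B  k=2
[0,3] S  >  k=1

[0,3] S   >
  [0,1] S/(S\N)   >T
    [0,1] "ate" : N
  [1,3] S\N   <B
    [1,2] "idea" : PP\N
    [2,3] "bone" : S\PP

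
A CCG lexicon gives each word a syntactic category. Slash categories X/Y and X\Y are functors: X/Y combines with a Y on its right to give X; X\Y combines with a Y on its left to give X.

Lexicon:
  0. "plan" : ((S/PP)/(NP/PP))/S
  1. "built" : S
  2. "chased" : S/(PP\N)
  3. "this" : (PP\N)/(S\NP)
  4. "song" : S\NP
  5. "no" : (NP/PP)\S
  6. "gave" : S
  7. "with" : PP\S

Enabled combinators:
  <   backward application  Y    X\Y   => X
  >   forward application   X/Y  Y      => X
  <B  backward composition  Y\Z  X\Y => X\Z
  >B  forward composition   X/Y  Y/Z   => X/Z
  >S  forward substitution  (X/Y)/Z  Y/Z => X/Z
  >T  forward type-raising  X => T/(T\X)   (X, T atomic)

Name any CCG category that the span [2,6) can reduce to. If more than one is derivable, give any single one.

NP/PP

[0,8] S   >
  [0,6] S/PP   >
    [0,2] (S/PP)/(NP/PP)   >
      [0,1] "plan" : ((S/PP)/(NP/PP))/S
      [1,2] "built" : S
    [2,6] NP/PP   <
      [2,5] S   >
        [2,3] "chased" : S/(PP\N)
        [3,5] PP\N   >
          [3,4] "this" : (PP\N)/(S\NP)
          [4,5] "song" : S\NP
      [5,6] "no" : (NP/PP)\S
  [6,8] PP   <
    [6,7] "gave" : S
    [7,8] "with" : PP\S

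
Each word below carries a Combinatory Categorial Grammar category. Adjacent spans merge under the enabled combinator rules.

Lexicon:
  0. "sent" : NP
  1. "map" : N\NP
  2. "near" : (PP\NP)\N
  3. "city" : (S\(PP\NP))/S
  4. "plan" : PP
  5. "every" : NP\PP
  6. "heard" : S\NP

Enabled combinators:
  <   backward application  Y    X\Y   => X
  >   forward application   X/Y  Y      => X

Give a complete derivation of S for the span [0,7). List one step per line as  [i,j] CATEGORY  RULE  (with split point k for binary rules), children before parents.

[0,7] S   <
  [0,3] PP\NP   <
    [0,2] N   <
      [0,1] "sent" : NP
      [1,2] "map" : N\NP
    [2,3] "near" : (PP\NP)\N
  [3,7] S\(PP\NP)   >
    [3,4] "city" : (S\(PP\NP))/S
    [4,7] S   <
      [4,6] NP   <
        [4,5] "plan" : PP
        [5,6] "every" : NP\PP
      [6,7] "heard" : S\NP

[0,1] NP  lex  "sent"
[1,2] N\NP  lex  "map"
[0,2] N  <  k=1
[2,3] (PP\NP)\N  lex  "near"
[0,3] PP\NP  <  k=2
[3,4] (S\(PP\NP))/S  lex  "city"
[4,5] PP  lex  "plan"
[5,6] NP\PP  lex  "every"
[4,6] NP  <  k=5
[6,7] S\NP  lex  "heard"
[4,7] S  <  k=6
[3,7] S\(PP\NP)  >  k=4
[0,7] S  <  k=3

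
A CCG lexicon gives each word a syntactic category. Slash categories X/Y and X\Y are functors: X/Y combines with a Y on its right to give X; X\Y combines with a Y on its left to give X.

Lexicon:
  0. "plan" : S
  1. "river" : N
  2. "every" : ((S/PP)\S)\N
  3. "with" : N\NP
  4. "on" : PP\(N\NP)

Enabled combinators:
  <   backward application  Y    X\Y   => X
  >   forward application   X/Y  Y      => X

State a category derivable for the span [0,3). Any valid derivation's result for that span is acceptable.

[0,5] S   >
  [0,3] S/PP   <
    [0,1] "plan" : S
    [1,3] (S/PP)\S   <
      [1,2] "river" : N
      [2,3] "every" : ((S/PP)\S)\N
  [3,5] PP   <
    [3,4] "with" : N\NP
    [4,5] "on" : PP\(N\NP)

S/PP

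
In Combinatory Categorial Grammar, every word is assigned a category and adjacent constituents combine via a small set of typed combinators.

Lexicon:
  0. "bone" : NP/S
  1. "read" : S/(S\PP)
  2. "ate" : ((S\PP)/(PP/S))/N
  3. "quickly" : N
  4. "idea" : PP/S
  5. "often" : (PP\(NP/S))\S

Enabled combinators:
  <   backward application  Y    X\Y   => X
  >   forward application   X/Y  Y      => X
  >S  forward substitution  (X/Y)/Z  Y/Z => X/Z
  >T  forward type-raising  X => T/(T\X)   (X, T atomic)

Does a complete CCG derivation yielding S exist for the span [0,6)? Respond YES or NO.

NP/S S/(S\PP) ((S\PP)/(PP/S))/N N PP/S (PP\(NP/S))\S
CKY chart[0,6] = {N/(N\PP), NP/(NP\PP), PP, PP/(PP\PP), S/(S\PP)}; S ∉ chart

NO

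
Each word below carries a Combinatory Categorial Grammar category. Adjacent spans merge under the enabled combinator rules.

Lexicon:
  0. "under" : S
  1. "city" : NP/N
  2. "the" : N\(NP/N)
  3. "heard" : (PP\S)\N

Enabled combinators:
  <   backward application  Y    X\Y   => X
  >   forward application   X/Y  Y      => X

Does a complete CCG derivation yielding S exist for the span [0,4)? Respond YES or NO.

S NP/N N\(NP/N) (PP\S)\N
CKY chart[0,4] = {PP}; S ∉ chart

NO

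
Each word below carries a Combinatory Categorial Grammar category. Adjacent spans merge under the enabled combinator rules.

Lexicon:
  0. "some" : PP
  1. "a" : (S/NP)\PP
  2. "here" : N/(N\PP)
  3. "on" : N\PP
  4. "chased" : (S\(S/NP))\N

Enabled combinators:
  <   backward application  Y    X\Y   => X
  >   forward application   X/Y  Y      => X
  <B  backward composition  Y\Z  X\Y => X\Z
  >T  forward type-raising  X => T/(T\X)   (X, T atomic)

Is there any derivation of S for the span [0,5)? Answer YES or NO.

[0,5] S   <
  [0,2] S/NP   <
    [0,1] "some" : PP
    [1,2] "a" : (S/NP)\PP
  [2,5] S\(S/NP)   <
    [2,4] N   >
      [2,3] "here" : N/(N\PP)
      [3,4] "on" : N\PP
    [4,5] "chased" : (S\(S/NP))\N

YES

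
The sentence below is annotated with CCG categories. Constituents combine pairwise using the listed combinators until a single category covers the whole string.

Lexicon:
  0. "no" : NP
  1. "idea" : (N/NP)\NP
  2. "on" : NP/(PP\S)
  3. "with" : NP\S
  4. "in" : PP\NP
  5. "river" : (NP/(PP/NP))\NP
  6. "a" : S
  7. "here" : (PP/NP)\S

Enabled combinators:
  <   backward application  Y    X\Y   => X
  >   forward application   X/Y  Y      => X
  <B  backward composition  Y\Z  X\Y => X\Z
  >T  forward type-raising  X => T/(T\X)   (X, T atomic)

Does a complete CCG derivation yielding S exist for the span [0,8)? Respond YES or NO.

NP (N/NP)\NP NP/(PP\S) NP\S PP\NP (NP/(PP/NP))\NP S (PP/NP)\S
CKY chart[0,8] = {N, N/(N\N), NP/(NP\N), PP/(PP\N), S/(S\N)}; S ∉ chart

NO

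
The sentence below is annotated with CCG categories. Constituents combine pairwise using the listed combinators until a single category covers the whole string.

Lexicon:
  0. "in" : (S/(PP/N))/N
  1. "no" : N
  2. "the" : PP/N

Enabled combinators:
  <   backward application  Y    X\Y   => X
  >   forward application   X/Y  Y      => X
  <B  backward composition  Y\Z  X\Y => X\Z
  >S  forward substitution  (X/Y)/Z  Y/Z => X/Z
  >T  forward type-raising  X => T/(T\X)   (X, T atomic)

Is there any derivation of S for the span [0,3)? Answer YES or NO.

[0,3] S   >
  [0,2] S/(PP/N)   >
    [0,1] "in" : (S/(PP/N))/N
    [1,2] "no" : N
  [2,3] "the" : PP/N

YES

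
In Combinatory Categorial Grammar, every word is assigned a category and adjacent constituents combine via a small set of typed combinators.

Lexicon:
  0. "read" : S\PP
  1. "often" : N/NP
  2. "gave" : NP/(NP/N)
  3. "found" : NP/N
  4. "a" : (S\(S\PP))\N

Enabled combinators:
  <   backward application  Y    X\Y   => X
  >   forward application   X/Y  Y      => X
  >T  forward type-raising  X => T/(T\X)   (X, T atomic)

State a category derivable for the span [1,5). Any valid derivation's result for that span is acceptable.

S\(S\PP)

[0,5] S   <
  [0,1] "read" : S\PP
  [1,5] S\(S\PP)   <
    [1,4] N   >
      [1,2] "often" : N/NP
      [2,4] NP   >
        [2,3] "gave" : NP/(NP/N)
        [3,4] "found" : NP/N
    [4,5] "a" : (S\(S\PP))\N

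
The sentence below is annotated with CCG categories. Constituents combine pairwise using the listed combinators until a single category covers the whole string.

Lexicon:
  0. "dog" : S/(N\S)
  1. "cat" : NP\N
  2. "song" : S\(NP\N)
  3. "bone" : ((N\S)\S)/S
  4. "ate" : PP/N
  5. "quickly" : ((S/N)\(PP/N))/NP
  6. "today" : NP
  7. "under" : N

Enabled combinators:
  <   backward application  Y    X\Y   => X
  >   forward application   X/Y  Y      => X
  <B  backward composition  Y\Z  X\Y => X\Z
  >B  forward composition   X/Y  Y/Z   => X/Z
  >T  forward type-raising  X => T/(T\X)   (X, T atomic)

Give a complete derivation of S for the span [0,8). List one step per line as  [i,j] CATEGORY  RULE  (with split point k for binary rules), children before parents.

[0,8] S   >
  [0,1] "dog" : S/(N\S)
  [1,8] N\S   <
    [1,3] S   <
      [1,2] "cat" : NP\N
      [2,3] "song" : S\(NP\N)
    [3,8] (N\S)\S   >
      [3,4] "bone" : ((N\S)\S)/S
      [4,8] S   >
        [4,7] S/N   <
          [4,5] "ate" : PP/N
          [5,7] (S/N)\(PP/N)   >
            [5,6] "quickly" : ((S/N)\(PP/N))/NP
            [6,7] "today" : NP
        [7,8] "under" : N

[0,1] S/(N\S)  lex  "dog"
[1,2] NP\N  lex  "cat"
[2,3] S\(NP\N)  lex  "song"
[1,3] S  <  k=2
[3,4] ((N\S)\S)/S  lex  "bone"
[4,5] PP/N  lex  "ate"
[5,6] ((S/N)\(PP/N))/NP  lex  "quickly"
[6,7] NP  lex  "today"
[5,7] (S/N)\(PP/N)  >  k=6
[4,7] S/N  <  k=5
[7,8] N  lex  "under"
[4,8] S  >  k=7
[3,8] (N\S)\S  >  k=4
[1,8] N\S  <  k=3
[0,8] S  >  k=1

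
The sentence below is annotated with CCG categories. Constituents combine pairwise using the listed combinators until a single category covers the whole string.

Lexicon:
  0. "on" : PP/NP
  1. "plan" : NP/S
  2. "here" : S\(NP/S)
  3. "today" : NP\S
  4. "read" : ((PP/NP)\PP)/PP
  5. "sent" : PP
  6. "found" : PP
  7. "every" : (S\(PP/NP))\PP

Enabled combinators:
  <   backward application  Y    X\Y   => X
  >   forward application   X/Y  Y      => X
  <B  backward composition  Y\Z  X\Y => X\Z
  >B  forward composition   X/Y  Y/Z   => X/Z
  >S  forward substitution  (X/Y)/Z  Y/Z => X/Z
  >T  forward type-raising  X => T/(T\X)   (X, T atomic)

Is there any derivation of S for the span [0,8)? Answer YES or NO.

YES

[0,8] S   <
  [0,4] PP   >
    [0,1] "on" : PP/NP
    [1,4] NP   <
      [1,3] S   <
        [1,2] "plan" : NP/S
        [2,3] "here" : S\(NP/S)
      [3,4] "today" : NP\S
  [4,8] S\PP   <B
    [4,6] (PP/NP)\PP   >
      [4,5] "read" : ((PP/NP)\PP)/PP
      [5,6] "sent" : PP
    [6,8] S\(PP/NP)   <
      [6,7] "found" : PP
      [7,8] "every" : (S\(PP/NP))\PP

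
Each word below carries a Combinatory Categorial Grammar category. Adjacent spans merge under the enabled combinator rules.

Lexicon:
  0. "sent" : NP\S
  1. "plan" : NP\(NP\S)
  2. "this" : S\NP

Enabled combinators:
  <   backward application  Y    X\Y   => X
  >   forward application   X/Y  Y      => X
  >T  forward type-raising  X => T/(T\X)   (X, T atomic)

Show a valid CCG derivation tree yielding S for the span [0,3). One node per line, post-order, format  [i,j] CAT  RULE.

[0,3] S   <
  [0,2] NP   <
    [0,1] "sent" : NP\S
    [1,2] "plan" : NP\(NP\S)
  [2,3] "this" : S\NP

[0,1] NP\S  lex  "sent"
[1,2] NP\(NP\S)  lex  "plan"
[0,2] NP  <  k=1
[2,3] S\NP  lex  "this"
[0,3] S  <  k=2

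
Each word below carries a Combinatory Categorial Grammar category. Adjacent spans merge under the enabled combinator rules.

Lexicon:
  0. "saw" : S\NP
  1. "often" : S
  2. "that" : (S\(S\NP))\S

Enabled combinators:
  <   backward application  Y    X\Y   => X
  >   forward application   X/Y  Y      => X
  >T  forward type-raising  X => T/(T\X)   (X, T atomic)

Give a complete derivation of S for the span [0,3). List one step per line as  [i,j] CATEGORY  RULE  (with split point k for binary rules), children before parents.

[0,3] S   <
  [0,1] "saw" : S\NP
  [1,3] S\(S\NP)   <
    [1,2] "often" : S
    [2,3] "that" : (S\(S\NP))\S

[0,1] S\NP  lex  "saw"
[1,2] S  lex  "often"
[2,3] (S\(S\NP))\S  lex  "that"
[1,3] S\(S\NP)  <  k=2
[0,3] S  <  k=1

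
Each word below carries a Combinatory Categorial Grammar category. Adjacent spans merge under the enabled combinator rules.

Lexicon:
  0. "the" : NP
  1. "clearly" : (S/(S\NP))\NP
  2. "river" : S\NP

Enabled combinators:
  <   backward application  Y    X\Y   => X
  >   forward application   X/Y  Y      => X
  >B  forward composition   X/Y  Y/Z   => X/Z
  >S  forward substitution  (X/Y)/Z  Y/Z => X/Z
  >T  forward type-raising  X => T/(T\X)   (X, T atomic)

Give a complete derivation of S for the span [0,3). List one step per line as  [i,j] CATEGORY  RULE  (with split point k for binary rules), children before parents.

[0,1] NP  lex  "the"
[1,2] (S/(S\NP))\NP  lex  "clearly"
[0,2] S/(S\NP)  <  k=1
[2,3] S\NP  lex  "river"
[0,3] S  >  k=2

[0,3] S   >
  [0,2] S/(S\NP)   <
    [0,1] "the" : NP
    [1,2] "clearly" : (S/(S\NP))\NP
  [2,3] "river" : S\NP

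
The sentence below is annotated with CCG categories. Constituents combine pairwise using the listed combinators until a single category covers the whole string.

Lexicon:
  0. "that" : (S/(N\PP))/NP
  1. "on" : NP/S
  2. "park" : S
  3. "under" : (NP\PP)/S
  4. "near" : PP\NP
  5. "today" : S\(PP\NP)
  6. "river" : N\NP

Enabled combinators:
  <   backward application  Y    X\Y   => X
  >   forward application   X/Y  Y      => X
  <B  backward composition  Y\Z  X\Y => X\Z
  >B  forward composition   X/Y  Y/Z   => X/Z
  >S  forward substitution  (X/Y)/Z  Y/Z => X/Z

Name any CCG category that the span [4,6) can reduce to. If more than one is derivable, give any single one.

[0,7] S   >
  [0,3] S/(N\PP)   >
    [0,1] "that" : (S/(N\PP))/NP
    [1,3] NP   >
      [1,2] "on" : NP/S
      [2,3] "park" : S
  [3,7] N\PP   <B
    [3,6] NP\PP   >
      [3,4] "under" : (NP\PP)/S
      [4,6] S   <
        [4,5] "near" : PP\NP
        [5,6] "today" : S\(PP\NP)
    [6,7] "river" : N\NP

S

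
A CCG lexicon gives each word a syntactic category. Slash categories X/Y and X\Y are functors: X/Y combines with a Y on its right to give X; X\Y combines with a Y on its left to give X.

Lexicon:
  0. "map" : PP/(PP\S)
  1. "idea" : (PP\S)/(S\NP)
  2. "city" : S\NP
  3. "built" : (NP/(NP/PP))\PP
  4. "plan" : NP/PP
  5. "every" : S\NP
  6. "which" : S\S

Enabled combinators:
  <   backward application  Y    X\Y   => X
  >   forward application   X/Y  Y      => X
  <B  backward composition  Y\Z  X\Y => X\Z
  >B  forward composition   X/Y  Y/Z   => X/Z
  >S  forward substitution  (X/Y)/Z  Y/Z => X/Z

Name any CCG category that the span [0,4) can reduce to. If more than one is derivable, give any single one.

[0,7] S   <
  [0,5] NP   >
    [0,4] NP/(NP/PP)   <
      [0,3] PP   >
        [0,1] "map" : PP/(PP\S)
        [1,3] PP\S   >
          [1,2] "idea" : (PP\S)/(S\NP)
          [2,3] "city" : S\NP
      [3,4] "built" : (NP/(NP/PP))\PP
    [4,5] "plan" : NP/PP
  [5,7] S\NP   <B
    [5,6] "every" : S\NP
    [6,7] "which" : S\S

NP/(NP/PP)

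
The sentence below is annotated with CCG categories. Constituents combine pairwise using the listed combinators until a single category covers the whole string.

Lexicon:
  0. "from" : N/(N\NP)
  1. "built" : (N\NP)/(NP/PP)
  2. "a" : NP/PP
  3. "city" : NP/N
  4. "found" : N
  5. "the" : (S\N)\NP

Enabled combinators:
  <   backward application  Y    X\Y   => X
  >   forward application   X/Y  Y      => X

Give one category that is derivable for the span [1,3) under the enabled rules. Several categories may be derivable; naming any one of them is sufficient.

N\NP

[0,6] S   <
  [0,3] N   >
    [0,1] "from" : N/(N\NP)
    [1,3] N\NP   >
      [1,2] "built" : (N\NP)/(NP/PP)
      [2,3] "a" : NP/PP
  [3,6] S\N   <
    [3,5] NP   >
      [3,4] "city" : NP/N
      [4,5] "found" : N
    [5,6] "the" : (S\N)\NP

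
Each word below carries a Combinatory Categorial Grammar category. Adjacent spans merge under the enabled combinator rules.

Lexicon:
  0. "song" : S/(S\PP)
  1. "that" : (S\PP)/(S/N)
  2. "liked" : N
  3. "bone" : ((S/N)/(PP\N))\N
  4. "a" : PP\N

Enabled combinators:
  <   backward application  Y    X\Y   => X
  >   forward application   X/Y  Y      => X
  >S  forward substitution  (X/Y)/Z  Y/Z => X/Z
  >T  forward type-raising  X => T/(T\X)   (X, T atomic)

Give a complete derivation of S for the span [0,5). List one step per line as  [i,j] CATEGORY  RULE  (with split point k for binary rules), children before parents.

[0,1] S/(S\PP)  lex  "song"
[1,2] (S\PP)/(S/N)  lex  "that"
[2,3] N  lex  "liked"
[3,4] ((S/N)/(PP\N))\N  lex  "bone"
[2,4] (S/N)/(PP\N)  <  k=3
[4,5] PP\N  lex  "a"
[2,5] S/N  >  k=4
[1,5] S\PP  >  k=2
[0,5] S  >  k=1

[0,5] S   >
  [0,1] "song" : S/(S\PP)
  [1,5] S\PP   >
    [1,2] "that" : (S\PP)/(S/N)
    [2,5] S/N   >
      [2,4] (S/N)/(PP\N)   <
        [2,3] "liked" : N
        [3,4] "bone" : ((S/N)/(PP\N))\N
      [4,5] "a" : PP\N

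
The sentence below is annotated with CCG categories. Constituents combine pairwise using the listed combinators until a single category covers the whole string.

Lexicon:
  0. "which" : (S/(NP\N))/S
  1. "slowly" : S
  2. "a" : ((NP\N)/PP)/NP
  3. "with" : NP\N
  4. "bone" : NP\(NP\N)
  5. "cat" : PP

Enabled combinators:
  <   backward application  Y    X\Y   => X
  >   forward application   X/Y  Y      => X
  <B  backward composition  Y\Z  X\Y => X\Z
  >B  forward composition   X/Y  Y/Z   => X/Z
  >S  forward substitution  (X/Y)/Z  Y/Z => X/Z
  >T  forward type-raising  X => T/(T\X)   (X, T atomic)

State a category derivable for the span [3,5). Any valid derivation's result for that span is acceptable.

NP

[0,6] S   >
  [0,2] S/(NP\N)   >
    [0,1] "which" : (S/(NP\N))/S
    [1,2] "slowly" : S
  [2,6] NP\N   >
    [2,5] (NP\N)/PP   >
      [2,3] "a" : ((NP\N)/PP)/NP
      [3,5] NP   <
        [3,4] "with" : NP\N
        [4,5] "bone" : NP\(NP\N)
    [5,6] "cat" : PP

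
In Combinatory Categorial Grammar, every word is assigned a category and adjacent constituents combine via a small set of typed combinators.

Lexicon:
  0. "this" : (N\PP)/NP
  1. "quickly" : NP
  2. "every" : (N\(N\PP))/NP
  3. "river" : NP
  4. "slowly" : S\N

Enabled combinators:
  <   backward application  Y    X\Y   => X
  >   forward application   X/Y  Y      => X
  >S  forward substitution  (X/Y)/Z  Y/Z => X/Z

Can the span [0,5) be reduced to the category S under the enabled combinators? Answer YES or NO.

[0,5] S   <
  [0,4] N   <
    [0,2] N\PP   >
      [0,1] "this" : (N\PP)/NP
      [1,2] "quickly" : NP
    [2,4] N\(N\PP)   >
      [2,3] "every" : (N\(N\PP))/NP
      [3,4] "river" : NP
  [4,5] "slowly" : S\N

YES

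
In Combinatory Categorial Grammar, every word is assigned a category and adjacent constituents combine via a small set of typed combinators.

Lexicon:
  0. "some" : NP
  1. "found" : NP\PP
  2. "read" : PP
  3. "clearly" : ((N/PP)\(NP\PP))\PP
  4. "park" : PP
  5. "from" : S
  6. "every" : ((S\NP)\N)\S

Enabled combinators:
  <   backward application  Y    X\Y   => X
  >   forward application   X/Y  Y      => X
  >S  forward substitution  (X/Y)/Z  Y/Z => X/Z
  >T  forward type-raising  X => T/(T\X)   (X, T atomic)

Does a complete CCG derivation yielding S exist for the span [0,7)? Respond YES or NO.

YES

[0,7] S   >
  [0,1] S/(S\NP)   >T
    [0,1] "some" : NP
  [1,7] S\NP   <
    [1,5] N   >
      [1,4] N/PP   <
        [1,2] "found" : NP\PP
        [2,4] (N/PP)\(NP\PP)   <
          [2,3] "read" : PP
          [3,4] "clearly" : ((N/PP)\(NP\PP))\PP
      [4,5] "park" : PP
    [5,7] (S\NP)\N   <
      [5,6] "from" : S
      [6,7] "every" : ((S\NP)\N)\S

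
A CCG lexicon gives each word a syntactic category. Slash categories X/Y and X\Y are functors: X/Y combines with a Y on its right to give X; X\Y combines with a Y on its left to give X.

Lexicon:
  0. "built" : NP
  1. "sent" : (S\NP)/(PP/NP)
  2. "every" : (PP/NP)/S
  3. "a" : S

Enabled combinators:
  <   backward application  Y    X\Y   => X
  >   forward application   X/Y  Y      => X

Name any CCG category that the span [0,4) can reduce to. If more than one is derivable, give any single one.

S

[0,4] S   <
  [0,1] "built" : NP
  [1,4] S\NP   >
    [1,2] "sent" : (S\NP)/(PP/NP)
    [2,4] PP/NP   >
      [2,3] "every" : (PP/NP)/S
      [3,4] "a" : S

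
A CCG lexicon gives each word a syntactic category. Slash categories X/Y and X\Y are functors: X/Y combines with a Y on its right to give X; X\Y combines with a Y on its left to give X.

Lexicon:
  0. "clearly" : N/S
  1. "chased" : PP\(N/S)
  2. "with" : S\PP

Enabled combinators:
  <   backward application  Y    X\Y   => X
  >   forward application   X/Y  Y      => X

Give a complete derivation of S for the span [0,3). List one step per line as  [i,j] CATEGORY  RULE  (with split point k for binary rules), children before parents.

[0,3] S   <
  [0,2] PP   <
    [0,1] "clearly" : N/S
    [1,2] "chased" : PP\(N/S)
  [2,3] "with" : S\PP

[0,1] N/S  lex  "clearly"
[1,2] PP\(N/S)  lex  "chased"
[0,2] PP  <  k=1
[2,3] S\PP  lex  "with"
[0,3] S  <  k=2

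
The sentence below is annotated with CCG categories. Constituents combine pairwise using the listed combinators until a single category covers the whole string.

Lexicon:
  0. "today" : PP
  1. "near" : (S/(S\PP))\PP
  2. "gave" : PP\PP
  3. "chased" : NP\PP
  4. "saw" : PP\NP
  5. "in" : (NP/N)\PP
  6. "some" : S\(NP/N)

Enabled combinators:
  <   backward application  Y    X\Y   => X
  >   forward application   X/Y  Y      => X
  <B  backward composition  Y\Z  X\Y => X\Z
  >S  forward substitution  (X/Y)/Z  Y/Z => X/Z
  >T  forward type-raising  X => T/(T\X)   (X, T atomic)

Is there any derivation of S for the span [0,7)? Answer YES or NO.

YES

[0,7] S   >
  [0,2] S/(S\PP)   <
    [0,1] "today" : PP
    [1,2] "near" : (S/(S\PP))\PP
  [2,7] S\PP   <B
    [2,3] "gave" : PP\PP
    [3,7] S\PP   <B
      [3,4] "chased" : NP\PP
      [4,7] S\NP   <B
        [4,5] "saw" : PP\NP
        [5,7] S\PP   <B
          [5,6] "in" : (NP/N)\PP
          [6,7] "some" : S\(NP/N)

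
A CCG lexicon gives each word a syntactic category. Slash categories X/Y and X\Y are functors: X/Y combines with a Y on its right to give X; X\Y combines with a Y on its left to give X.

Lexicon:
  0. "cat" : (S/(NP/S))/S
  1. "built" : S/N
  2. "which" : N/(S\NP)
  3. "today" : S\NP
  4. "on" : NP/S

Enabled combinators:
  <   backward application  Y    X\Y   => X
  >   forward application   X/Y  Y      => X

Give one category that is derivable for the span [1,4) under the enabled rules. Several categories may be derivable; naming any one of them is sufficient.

S

[0,5] S   >
  [0,4] S/(NP/S)   >
    [0,1] "cat" : (S/(NP/S))/S
    [1,4] S   >
      [1,2] "built" : S/N
      [2,4] N   >
        [2,3] "which" : N/(S\NP)
        [3,4] "today" : S\NP
  [4,5] "on" : NP/S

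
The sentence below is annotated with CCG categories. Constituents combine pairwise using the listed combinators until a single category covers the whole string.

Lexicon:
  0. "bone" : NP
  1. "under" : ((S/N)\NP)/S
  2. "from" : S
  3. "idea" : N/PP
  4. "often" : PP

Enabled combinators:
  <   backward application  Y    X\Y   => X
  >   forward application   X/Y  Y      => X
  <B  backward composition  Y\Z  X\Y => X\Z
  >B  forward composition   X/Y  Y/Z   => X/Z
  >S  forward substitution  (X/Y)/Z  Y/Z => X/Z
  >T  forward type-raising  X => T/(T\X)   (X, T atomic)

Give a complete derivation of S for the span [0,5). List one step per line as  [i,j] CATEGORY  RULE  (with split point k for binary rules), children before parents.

[0,5] S   >
  [0,3] S/N   <
    [0,1] "bone" : NP
    [1,3] (S/N)\NP   >
      [1,2] "under" : ((S/N)\NP)/S
      [2,3] "from" : S
  [3,5] N   >
    [3,4] "idea" : N/PP
    [4,5] "often" : PP

[0,1] NP  lex  "bone"
[1,2] ((S/N)\NP)/S  lex  "under"
[2,3] S  lex  "from"
[1,3] (S/N)\NP  >  k=2
[0,3] S/N  <  k=1
[3,4] N/PP  lex  "idea"
[4,5] PP  lex  "often"
[3,5] N  >  k=4
[0,5] S  >  k=3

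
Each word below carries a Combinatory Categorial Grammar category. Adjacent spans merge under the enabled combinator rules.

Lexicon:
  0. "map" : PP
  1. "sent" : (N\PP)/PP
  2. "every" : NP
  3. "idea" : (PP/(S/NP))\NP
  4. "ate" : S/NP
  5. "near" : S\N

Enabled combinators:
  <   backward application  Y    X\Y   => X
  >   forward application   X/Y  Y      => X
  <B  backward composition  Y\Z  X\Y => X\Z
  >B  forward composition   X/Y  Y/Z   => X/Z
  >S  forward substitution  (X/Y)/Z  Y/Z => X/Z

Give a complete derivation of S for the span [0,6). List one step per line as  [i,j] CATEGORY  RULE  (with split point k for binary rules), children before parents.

[0,6] S   <
  [0,1] "map" : PP
  [1,6] S\PP   <B
    [1,5] N\PP   >
      [1,2] "sent" : (N\PP)/PP
      [2,5] PP   >
        [2,4] PP/(S/NP)   <
          [2,3] "every" : NP
          [3,4] "idea" : (PP/(S/NP))\NP
        [4,5] "ate" : S/NP
    [5,6] "near" : S\N

[0,1] PP  lex  "map"
[1,2] (N\PP)/PP  lex  "sent"
[2,3] NP  lex  "every"
[3,4] (PP/(S/NP))\NP  lex  "idea"
[2,4] PP/(S/NP)  <  k=3
[4,5] S/NP  lex  "ate"
[2,5] PP  >  k=4
[1,5] N\PP  >  k=2
[5,6] S\N  lex  "near"
[1,6] S\PP  <B  k=5
[0,6] S  <  k=1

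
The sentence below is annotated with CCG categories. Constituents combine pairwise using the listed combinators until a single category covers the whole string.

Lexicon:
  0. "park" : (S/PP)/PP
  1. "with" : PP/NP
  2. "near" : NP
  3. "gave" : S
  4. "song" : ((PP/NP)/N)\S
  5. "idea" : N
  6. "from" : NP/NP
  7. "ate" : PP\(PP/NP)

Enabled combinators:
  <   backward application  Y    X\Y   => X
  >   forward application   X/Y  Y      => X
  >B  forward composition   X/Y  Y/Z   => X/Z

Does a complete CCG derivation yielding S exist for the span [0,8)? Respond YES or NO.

YES

[0,8] S   >
  [0,3] S/PP   >
    [0,1] "park" : (S/PP)/PP
    [1,3] PP   >
      [1,2] "with" : PP/NP
      [2,3] "near" : NP
  [3,8] PP   <
    [3,7] PP/NP   >B
      [3,6] PP/NP   >
        [3,5] (PP/NP)/N   <
          [3,4] "gave" : S
          [4,5] "song" : ((PP/NP)/N)\S
        [5,6] "idea" : N
      [6,7] "from" : NP/NP
    [7,8] "ate" : PP\(PP/NP)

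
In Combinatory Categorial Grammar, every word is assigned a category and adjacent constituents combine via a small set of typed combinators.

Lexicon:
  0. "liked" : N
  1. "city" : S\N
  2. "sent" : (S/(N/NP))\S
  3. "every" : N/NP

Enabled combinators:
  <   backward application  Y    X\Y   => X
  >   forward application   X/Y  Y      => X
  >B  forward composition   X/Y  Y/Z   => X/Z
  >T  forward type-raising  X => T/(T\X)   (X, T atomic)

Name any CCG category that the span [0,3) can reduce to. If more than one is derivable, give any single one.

[0,4] S   >
  [0,3] S/(N/NP)   <
    [0,2] S   <
      [0,1] "liked" : N
      [1,2] "city" : S\N
    [2,3] "sent" : (S/(N/NP))\S
  [3,4] "every" : N/NP

S/(N/NP)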